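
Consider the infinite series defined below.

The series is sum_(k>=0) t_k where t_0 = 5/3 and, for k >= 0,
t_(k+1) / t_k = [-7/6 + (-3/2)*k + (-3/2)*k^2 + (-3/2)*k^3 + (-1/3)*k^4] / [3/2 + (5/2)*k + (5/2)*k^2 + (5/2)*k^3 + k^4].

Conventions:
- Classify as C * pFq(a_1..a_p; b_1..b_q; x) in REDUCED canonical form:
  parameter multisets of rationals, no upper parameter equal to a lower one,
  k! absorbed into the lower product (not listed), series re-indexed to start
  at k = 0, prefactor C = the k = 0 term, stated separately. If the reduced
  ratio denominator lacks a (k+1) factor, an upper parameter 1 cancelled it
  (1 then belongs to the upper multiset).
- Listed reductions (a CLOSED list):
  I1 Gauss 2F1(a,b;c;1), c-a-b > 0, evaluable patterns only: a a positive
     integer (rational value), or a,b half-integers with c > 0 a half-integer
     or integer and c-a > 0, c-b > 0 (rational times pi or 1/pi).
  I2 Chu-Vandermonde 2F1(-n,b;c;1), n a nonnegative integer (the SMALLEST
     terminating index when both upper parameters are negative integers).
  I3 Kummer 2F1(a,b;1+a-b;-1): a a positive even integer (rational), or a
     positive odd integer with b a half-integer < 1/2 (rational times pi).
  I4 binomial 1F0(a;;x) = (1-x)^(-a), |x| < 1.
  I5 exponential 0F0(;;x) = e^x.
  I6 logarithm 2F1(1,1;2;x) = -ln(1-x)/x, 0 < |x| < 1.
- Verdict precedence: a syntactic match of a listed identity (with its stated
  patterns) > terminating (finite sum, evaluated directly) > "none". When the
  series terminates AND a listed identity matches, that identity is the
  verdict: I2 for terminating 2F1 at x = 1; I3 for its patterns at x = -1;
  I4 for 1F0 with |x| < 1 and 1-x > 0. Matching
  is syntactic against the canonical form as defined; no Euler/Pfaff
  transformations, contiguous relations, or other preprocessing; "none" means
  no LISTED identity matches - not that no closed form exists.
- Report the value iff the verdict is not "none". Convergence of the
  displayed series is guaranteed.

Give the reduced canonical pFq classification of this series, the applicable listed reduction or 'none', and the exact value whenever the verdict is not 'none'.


Structural cue: x = (-1/3) and the expanded ratio factors over Q; C = 5/3, roots give parameters.
Ratio: r(k) = (-1/3) * (k+1) (k+7/2) / [(k+3/2) (k+1)] ; factor over Q: parameters, x = (-1/3), and C = 5/3.

Classification (C = 5/3): 2F1 with upper {1, 7/2}, lower {3/2}, argument x = -1/3. Verdict: none. No listed pattern accepts 2F1(1, 7/2; 3/2; -1/3).


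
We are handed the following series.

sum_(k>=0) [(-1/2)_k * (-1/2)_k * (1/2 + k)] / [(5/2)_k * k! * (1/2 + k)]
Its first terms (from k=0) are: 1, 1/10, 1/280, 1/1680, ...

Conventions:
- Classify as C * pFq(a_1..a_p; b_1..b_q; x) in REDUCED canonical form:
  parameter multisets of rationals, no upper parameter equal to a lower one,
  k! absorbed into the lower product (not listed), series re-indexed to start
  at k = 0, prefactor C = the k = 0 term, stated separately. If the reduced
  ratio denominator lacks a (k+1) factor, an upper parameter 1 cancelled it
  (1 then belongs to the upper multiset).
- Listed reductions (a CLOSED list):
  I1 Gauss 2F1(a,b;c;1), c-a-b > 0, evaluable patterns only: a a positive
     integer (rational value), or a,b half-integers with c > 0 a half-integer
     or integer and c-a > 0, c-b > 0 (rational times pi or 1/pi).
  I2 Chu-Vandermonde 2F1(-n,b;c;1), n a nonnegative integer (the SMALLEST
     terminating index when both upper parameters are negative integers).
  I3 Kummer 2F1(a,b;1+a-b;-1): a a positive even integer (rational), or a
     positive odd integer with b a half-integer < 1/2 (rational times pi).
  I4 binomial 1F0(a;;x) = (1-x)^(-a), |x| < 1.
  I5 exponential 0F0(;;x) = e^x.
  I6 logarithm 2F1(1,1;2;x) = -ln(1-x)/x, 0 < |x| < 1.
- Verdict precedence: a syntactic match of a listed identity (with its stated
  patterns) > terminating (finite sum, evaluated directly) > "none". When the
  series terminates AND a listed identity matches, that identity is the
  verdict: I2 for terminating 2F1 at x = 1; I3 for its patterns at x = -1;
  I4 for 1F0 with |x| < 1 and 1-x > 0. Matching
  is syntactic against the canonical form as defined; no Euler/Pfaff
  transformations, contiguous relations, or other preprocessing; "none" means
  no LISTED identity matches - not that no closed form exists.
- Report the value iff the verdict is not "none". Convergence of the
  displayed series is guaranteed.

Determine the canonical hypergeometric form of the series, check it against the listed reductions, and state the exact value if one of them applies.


At argument 1: a 2F1 with upper {-1/2, -1/2}, lower {5/2}, scaled by C = 1. Verdict: the half-integer Gauss pattern (I1) fires (x = 1; upper {-1/2, -1/2} half-integers, c = 5/2 in the evaluable pattern). Its exact value is (45/128) * pi.

First insight: from the first term 1: striking the common factor k + 1/2 reduces the term (C = 1, x = 1).
Adjacent-term ratio: r(k) = 1 * (k-1/2) (k-1/2) / [(k+5/2) (k+1)] ; factor over Q: parameters, x = 1, and C = 1.


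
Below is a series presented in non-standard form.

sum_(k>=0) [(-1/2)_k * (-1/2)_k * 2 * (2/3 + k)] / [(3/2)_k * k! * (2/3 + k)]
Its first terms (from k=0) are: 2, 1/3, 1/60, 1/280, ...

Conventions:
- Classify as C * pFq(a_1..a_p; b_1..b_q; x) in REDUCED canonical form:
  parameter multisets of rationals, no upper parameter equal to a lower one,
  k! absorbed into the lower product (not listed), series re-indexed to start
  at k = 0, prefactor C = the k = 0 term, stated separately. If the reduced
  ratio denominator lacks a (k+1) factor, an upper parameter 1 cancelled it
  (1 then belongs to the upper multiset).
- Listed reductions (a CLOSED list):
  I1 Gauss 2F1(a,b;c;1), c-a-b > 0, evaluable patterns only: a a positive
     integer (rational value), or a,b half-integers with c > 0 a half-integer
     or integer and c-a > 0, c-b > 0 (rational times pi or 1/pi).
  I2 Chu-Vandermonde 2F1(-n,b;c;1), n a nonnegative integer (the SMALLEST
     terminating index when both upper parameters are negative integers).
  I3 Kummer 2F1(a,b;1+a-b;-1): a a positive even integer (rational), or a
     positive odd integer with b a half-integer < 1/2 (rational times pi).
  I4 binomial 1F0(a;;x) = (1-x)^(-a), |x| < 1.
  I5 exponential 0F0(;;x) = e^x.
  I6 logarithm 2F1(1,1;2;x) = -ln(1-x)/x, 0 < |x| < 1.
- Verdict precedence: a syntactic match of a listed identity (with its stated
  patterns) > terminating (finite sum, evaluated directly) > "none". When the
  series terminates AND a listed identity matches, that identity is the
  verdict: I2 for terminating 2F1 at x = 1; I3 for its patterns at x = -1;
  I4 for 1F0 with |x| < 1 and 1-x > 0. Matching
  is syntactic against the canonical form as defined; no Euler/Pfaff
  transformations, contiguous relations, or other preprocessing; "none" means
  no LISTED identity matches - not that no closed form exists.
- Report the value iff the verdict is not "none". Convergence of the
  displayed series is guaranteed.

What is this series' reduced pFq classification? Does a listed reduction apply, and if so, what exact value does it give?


Key observation: t_0 being 2, the factor k + 2/3 cancels (top and bottom), leaving C = 2.
Term ratio: r(k) = 1 * (k-1/2) (k-1/2) / [(k+3/2) (k+1)] ; factor over Q: parameters, x = 1, and C = 2.

This is 2 * 2F1(-1/2, -1/2; 3/2; 1) in reduced canonical form. Verdict: Gauss (I1, half-integer pattern) applies (x = 1; upper {-1/2, -1/2} half-integers, c = 3/2 in the evaluable pattern). Value: (3/4) * pi.


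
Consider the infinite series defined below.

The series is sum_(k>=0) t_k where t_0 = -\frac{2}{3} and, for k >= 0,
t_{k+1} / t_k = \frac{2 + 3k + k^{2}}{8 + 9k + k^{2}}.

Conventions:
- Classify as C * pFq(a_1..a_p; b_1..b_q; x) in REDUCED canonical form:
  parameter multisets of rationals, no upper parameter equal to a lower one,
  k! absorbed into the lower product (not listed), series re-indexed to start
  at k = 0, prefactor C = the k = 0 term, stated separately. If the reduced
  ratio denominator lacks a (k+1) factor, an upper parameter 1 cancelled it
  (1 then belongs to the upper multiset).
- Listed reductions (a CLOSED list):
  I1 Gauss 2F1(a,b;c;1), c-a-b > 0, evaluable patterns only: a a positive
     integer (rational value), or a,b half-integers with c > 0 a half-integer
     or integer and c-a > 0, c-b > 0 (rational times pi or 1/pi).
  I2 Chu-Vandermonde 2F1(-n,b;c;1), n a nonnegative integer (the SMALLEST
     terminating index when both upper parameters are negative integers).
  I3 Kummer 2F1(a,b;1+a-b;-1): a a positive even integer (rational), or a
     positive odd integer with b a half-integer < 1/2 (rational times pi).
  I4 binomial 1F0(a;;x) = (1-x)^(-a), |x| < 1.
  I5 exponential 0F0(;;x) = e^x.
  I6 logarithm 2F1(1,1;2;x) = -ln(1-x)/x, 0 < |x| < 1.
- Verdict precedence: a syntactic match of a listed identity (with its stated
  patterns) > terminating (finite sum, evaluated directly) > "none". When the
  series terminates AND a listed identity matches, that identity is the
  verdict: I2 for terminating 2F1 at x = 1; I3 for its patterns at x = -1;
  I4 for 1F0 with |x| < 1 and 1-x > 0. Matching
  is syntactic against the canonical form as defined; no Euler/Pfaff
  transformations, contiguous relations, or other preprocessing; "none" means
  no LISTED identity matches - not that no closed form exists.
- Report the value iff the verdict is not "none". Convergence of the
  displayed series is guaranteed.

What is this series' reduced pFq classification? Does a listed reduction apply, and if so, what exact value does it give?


Reduced: x = 1, 2F1, upper = {1, 2}, lower = {8}, C = -\frac{2}{3}. Verdict: this is Gauss (I1, integer-parameter pattern) (x = 1: the Gamma ratio telescopes since c-a-b = 5 > 0 and a = 1 in Z>0). Value: -\frac{14}{15}.

First insight: t_0 = -\frac{2}{3} here, and factor the ratio over Q (C = -2/3): negated roots = parameters.
Step ratio: r(k) = 1 * (k+1) (k+2) / [(k+8) (k+1)] - rational in k, leading ratio 1; with t_0 = -\frac{2}{3}, classification follows.


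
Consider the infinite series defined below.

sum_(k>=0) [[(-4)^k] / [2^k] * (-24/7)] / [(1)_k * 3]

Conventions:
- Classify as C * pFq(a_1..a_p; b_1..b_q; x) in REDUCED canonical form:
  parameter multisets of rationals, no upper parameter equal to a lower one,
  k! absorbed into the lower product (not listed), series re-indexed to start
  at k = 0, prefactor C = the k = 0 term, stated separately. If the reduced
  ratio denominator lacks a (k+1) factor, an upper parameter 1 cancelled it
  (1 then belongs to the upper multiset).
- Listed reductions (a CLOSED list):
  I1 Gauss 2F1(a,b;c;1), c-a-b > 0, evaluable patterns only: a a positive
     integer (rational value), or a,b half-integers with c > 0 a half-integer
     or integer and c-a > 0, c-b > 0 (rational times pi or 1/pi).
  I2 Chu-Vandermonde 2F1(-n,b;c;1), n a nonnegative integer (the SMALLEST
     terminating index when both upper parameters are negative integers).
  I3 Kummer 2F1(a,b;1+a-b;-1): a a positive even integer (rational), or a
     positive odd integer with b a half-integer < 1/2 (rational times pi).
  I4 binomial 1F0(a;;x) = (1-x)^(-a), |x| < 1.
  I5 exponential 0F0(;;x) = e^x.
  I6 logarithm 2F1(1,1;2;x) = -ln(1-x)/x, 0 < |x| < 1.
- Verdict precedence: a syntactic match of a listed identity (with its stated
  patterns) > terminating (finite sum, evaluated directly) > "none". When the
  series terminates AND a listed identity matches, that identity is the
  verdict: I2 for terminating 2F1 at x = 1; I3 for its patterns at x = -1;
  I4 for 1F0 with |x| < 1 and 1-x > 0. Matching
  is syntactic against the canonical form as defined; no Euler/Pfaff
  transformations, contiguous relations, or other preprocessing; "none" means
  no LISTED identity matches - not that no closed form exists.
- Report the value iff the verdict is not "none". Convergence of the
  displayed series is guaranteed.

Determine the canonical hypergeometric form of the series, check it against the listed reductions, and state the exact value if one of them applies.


This is -8/7 * 0F0(-; -; -2) in reduced canonical form. Verdict (x = -2): the exponential series (I5) applies (the 0F0 exponential series at x = -2). Sum: (-8/7) * e^(-2).

Key step: with t_0 = -8/7, the two k-th powers (C = -8/7) combine into one argument.
Ratio: r(k) = (-2) * 1 / [(k+1)] - rational; roots negated = parameters, x = (-2), C = -8/7.


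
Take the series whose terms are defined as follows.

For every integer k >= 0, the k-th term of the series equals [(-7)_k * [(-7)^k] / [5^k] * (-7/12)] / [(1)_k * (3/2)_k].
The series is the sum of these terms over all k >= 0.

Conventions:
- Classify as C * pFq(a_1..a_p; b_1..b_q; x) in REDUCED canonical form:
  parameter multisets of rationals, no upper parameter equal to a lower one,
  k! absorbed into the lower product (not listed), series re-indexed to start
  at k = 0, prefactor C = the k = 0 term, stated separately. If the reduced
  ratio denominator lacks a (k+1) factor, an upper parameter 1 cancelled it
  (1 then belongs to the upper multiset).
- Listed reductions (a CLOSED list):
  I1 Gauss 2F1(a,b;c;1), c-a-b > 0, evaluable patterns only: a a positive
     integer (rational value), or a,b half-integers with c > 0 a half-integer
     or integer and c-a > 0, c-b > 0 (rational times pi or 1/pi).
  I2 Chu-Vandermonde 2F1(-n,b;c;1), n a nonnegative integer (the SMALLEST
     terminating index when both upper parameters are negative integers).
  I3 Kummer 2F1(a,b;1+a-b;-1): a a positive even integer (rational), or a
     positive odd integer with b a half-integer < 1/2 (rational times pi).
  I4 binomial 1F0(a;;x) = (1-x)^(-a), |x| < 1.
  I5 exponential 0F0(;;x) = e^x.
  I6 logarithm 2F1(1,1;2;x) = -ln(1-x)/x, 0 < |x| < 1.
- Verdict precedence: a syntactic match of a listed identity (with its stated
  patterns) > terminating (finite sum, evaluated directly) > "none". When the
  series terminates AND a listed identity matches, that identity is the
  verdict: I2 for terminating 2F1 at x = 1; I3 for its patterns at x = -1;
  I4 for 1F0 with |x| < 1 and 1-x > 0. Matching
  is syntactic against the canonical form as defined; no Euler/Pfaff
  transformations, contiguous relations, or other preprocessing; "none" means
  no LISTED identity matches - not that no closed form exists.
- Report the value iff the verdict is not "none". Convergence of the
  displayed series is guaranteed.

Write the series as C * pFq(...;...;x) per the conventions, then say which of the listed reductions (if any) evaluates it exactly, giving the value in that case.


This is -7/12 * 1F1(-7; 3/2; -7/5) in reduced canonical form. Verdict: terminating - upper parameter -7 makes this a finite sum (last index 7), evaluated exactly. Its exact value is -4509573536279/271476562500.

Structural cue: with t_0 = -7/12, the two geometric factors (C = -7/12, x = -7/5) combine into one argument.
Term ratio: r(k) = (-7/5) * (k-7) / [(k+3/2) (k+1)] - poly over poly, x = (-7/5) from leading terms; C = -7/12 at k = 0.


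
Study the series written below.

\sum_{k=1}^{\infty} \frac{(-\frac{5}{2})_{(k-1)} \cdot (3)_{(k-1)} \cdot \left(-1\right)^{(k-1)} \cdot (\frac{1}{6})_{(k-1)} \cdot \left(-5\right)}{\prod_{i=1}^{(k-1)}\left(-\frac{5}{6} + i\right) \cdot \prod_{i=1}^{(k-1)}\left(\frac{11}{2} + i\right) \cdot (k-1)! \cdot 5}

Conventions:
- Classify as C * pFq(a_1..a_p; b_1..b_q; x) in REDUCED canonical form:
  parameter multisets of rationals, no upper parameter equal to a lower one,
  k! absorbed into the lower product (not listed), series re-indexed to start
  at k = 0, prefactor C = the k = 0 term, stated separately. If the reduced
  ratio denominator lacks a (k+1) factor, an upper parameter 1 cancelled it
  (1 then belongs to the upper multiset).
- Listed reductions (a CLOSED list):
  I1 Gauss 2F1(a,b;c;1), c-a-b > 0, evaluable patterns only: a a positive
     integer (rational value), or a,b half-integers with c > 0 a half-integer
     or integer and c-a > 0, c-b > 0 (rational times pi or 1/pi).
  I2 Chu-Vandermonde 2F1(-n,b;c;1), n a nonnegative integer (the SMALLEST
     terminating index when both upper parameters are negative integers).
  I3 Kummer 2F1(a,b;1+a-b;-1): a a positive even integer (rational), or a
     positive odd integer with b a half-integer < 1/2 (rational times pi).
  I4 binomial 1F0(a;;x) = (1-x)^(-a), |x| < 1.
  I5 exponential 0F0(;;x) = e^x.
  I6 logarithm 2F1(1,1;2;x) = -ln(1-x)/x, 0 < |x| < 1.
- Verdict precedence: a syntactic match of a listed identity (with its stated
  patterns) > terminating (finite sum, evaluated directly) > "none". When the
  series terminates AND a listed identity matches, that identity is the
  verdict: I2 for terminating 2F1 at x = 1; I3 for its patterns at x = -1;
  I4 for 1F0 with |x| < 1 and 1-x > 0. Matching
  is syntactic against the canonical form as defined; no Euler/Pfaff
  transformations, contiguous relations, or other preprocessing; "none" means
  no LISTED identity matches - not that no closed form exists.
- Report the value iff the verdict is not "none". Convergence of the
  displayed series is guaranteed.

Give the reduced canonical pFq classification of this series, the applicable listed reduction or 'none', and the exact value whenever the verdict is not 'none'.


Prefactor -1, argument -1: 2F1 with upper {-\frac{5}{2}, 3} over lower {\frac{13}{2}}. Verdict (x = -1): Kummer (I3) applies (x = -1; c = \frac{13}{2} equals 1+a-b for upper {-\frac{5}{2}, 3}: listed pattern). Its exact value is \left(-\frac{3465}{4096}\right) \cdot \pi.

First insight: with t_0 = -1, the lower running product (prefactor -1) is a rising factorial.
Term ratio: r(k) = -1 * (k-\frac{5}{2}) (k+3) / [(k+\frac{13}{2}) (k+1)] ; factor over Q: parameters, x = -1, and C = -1.


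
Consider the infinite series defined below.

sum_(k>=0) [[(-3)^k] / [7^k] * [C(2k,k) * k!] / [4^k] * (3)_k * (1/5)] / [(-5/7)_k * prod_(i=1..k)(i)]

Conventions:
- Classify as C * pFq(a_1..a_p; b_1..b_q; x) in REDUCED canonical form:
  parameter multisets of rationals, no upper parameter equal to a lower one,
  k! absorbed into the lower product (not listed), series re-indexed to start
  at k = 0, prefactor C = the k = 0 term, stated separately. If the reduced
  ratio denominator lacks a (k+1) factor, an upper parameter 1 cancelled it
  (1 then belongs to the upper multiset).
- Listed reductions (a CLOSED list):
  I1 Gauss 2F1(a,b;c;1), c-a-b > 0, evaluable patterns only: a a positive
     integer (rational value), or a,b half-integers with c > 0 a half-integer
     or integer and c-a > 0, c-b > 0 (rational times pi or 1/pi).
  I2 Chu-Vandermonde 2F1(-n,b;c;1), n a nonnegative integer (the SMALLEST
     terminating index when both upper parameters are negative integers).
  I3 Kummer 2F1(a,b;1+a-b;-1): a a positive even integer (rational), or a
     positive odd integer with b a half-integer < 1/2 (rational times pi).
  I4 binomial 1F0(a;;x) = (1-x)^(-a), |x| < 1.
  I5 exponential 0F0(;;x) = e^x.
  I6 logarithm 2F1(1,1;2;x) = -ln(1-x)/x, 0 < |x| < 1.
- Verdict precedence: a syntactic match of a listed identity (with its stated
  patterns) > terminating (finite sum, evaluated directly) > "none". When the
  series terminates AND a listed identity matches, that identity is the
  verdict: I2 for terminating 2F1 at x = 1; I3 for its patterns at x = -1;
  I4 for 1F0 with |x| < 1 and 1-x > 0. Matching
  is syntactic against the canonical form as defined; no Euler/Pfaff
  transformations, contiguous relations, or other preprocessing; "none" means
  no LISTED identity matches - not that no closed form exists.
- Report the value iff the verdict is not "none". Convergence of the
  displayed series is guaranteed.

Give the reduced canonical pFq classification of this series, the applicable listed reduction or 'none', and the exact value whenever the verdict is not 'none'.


This is 1/5 * 2F1(1/2, 3; -5/7; -3/7) in reduced canonical form. Verdict: none. No listed pattern accepts 2F1(1/2, 3; -5/7; -3/7).

Key observation: t_0 = 1/5 here, and the product of the first k integers (C = 1/5) is k!.
Ratio: r(k) = (-3/7) * (k+1/2) (k+3) / [(k-5/7) (k+1)] - rational; roots negated = parameters, x = (-3/7), C = 1/5.


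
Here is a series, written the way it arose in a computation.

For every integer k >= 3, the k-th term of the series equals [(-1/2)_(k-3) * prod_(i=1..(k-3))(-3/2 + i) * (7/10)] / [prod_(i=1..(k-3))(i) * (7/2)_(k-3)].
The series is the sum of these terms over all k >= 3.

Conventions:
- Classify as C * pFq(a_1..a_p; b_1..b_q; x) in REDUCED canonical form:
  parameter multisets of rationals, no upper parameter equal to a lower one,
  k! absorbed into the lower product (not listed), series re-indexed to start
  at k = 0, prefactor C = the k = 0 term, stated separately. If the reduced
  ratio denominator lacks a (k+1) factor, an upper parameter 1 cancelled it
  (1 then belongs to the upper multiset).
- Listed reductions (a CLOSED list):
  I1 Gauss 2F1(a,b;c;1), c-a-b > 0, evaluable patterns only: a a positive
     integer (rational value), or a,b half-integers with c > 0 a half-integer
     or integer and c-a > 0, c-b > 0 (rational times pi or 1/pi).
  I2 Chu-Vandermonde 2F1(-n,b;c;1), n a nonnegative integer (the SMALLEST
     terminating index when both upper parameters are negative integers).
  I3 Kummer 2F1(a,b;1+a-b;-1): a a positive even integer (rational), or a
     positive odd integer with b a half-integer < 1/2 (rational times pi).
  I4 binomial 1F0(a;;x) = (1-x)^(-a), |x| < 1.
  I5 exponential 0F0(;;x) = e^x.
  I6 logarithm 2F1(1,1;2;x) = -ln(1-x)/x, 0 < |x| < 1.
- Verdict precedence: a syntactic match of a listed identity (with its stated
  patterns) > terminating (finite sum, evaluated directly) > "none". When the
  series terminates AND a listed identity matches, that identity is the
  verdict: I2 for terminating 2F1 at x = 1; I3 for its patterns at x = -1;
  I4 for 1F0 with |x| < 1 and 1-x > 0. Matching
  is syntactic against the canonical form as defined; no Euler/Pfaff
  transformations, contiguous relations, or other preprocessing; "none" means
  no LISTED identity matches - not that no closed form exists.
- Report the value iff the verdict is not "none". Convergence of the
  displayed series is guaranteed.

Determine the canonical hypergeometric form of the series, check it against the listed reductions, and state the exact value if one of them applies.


The series (x = 1) is 2F1: upper {-1/2, -1/2}, lower {7/2}, prefactor 7/10. Verdict: the half-integer Gauss pattern (I1) fires (x = 1; upper {-1/2, -1/2} half-integers, c = 7/2 in the evaluable pattern). Its exact value is (245/1024) * pi.

Structural cue: from the first term 7/10: the running product (C = 7/10) telescopes to a rising factorial.
Ratio: r(k) = 1 * (k-1/2) (k-1/2) / [(k+7/2) (k+1)] - rational in k, leading ratio 1; with t_0 = 7/10, classification follows.


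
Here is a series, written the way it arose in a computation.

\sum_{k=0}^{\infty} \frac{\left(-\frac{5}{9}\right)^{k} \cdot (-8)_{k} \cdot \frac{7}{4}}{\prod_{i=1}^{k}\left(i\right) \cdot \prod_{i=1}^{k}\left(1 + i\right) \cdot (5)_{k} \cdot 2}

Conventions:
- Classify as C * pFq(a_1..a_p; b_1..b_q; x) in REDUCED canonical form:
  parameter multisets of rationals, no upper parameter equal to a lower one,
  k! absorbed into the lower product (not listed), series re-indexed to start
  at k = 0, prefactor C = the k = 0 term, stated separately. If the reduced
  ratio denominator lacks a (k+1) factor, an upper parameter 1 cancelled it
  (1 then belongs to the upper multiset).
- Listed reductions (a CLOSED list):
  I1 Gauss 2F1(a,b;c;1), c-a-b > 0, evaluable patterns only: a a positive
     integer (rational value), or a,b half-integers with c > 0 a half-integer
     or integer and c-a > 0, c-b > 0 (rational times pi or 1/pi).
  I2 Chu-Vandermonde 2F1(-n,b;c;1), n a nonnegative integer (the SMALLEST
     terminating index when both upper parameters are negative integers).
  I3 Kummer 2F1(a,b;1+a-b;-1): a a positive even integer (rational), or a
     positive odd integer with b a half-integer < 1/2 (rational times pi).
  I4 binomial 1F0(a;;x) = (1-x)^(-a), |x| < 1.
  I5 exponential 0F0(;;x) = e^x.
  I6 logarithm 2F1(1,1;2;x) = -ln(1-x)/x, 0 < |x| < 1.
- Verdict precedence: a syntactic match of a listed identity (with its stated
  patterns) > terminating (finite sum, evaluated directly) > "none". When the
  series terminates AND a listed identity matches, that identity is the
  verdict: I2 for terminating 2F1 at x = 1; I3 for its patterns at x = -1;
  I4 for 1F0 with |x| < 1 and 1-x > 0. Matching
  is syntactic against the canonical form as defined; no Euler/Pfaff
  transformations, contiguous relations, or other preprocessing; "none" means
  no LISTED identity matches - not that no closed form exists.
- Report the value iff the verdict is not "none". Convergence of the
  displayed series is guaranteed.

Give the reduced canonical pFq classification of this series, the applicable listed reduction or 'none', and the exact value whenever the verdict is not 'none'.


The series (x = -\frac{5}{9}) is 1F2: upper {-8}, lower {2, 5}, prefactor \frac{7}{8}. Verdict: terminating at k = 8: the factor (-8)_k kills every later term; summing the 9 survivors is exact. Sum: \frac{3727210517144481557}{2850432523834097664}.

Key observation: from the first term \frac{7}{8}: the constant factors (C = 7/8) combine into one prefactor.
Consecutive-term ratio: r(k) = -\frac{5}{9} * (k-8) / [(k+2) (k+5) (k+1)] - rational in k, leading ratio -\frac{5}{9}; with t_0 = \frac{7}{8}, classification follows.


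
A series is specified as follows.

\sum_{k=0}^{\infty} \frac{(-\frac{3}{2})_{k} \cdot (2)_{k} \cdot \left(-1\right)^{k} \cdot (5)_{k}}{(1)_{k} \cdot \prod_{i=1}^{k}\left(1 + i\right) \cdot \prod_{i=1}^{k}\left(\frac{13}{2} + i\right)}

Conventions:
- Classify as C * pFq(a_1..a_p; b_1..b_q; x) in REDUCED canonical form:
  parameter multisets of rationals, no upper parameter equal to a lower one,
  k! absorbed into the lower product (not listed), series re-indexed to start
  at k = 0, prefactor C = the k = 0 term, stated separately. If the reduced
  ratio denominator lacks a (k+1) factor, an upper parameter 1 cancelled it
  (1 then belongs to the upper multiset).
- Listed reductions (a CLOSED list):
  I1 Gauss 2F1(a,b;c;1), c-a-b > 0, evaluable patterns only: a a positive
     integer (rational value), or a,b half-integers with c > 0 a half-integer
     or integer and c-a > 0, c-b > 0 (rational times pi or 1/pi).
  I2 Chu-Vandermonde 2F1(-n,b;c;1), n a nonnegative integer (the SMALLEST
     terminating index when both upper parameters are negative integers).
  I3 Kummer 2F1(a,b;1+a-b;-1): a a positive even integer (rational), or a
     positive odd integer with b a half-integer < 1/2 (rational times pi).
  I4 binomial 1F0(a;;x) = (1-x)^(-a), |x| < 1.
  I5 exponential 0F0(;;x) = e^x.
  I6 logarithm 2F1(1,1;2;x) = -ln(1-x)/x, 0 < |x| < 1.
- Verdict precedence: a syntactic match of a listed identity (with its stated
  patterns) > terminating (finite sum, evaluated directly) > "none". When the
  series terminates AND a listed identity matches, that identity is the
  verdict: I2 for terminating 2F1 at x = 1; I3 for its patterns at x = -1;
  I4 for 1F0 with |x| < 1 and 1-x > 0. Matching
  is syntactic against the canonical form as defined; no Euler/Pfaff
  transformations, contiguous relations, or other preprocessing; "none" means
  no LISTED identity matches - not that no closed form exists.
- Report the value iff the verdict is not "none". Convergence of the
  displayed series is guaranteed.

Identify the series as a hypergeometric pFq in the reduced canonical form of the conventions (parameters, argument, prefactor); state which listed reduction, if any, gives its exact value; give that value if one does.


Reduced: x = -1, 2F1, upper = {-\frac{3}{2}, 5}, lower = {\frac{15}{2}}, C = 1. Verdict: Kummer (I3) fires (x = -1; c = \frac{15}{2} equals 1+a-b for upper {-\frac{3}{2}, 5}: listed pattern). Its exact value is \frac{45045}{65536} \cdot \pi.

Key observation: with t_0 = 1, the lower running product (C = 1) is a rising factorial.
Adjacent-term ratio: r(k) = -1 * (k-\frac{3}{2}) (k+5) / [(k+\frac{15}{2}) (k+1)] - rational in k. x = -1; t_0 = 1; negate the roots.


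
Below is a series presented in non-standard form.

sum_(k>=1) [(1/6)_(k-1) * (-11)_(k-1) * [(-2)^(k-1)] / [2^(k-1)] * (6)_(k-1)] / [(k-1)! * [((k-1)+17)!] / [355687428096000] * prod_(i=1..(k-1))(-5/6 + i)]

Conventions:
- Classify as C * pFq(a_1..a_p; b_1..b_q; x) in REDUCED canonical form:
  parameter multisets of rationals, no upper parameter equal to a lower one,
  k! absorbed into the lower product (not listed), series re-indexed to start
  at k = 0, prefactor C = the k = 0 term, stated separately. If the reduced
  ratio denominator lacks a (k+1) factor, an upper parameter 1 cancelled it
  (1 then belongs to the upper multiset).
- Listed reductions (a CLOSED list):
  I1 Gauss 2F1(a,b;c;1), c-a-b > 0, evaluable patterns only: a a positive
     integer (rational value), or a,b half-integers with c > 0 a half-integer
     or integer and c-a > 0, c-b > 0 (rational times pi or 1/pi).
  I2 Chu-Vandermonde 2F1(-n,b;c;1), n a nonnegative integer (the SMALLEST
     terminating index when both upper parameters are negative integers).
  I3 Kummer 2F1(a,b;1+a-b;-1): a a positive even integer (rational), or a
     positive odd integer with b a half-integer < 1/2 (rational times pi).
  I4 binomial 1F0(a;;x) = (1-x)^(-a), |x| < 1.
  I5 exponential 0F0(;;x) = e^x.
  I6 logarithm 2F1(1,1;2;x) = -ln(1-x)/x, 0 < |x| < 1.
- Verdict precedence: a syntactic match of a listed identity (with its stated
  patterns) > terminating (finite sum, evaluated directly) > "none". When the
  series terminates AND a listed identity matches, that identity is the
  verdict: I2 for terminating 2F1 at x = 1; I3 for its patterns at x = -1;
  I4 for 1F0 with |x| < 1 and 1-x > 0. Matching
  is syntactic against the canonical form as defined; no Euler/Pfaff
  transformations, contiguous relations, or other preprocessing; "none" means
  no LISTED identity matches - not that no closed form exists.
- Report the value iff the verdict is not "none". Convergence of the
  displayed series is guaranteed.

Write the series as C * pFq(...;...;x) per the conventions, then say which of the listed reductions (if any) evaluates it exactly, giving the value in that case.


At argument -1: a 2F1 with upper {-11, 6}, lower {18}, scaled by C = 1. Verdict: the Kummer evaluation I3 matches (x = -1; c = 18 equals 1+a-b for upper {-11, 6}: listed pattern). Value: 34.

First insight: with t_0 = 1, the two k-th powers (C = 1) combine into one argument.
Adjacent-term ratio: r(k) = (-1) * (k-11) (k+6) / [(k+18) (k+1)] - poly over poly, x = (-1) from leading terms; C = 1 at k = 0.


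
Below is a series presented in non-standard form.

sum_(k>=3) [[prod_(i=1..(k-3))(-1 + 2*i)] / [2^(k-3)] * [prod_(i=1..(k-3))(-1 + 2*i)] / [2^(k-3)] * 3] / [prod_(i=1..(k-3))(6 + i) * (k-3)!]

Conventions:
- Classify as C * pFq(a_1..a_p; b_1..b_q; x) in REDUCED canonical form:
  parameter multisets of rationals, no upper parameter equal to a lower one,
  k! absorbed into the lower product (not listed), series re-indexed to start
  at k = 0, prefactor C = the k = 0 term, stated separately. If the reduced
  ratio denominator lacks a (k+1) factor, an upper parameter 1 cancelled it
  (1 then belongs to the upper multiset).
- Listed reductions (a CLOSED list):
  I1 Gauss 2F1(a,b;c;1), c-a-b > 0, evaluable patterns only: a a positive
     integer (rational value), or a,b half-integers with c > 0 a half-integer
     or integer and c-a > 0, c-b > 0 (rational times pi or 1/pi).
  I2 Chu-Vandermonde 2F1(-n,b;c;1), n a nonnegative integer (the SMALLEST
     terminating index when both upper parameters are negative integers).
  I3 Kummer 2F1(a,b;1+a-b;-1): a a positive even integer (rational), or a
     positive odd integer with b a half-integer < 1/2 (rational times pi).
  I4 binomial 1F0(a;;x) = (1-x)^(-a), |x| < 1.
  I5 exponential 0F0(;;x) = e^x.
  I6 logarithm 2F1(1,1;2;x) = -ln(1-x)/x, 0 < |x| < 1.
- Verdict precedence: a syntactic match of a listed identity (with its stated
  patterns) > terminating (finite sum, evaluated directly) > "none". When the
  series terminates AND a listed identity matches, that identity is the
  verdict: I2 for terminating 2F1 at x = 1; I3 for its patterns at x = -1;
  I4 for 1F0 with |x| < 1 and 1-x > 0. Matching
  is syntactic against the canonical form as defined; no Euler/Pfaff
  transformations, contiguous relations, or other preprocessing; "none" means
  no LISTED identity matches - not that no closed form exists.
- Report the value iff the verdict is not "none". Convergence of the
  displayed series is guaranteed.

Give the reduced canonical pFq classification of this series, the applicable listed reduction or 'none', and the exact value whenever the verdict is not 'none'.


x = 1 here; the reduced form reads 2F1, upper {1/2, 1/2}, lower {7}, C = 3. Verdict: Gauss (I1, half-integer pattern) applies (x = 1; upper {1/2, 1/2} half-integers, c = 7 in the evaluable pattern). Exact value: (524288/53361) / pi.

Structural cue: with t_0 = 3, the lower running product (C = 3) is a rising factorial.
Adjacent-term ratio: r(k) = 1 * (k+1/2) (k+1/2) / [(k+7) (k+1)] ; factor over Q: parameters, x = 1, and C = 3.


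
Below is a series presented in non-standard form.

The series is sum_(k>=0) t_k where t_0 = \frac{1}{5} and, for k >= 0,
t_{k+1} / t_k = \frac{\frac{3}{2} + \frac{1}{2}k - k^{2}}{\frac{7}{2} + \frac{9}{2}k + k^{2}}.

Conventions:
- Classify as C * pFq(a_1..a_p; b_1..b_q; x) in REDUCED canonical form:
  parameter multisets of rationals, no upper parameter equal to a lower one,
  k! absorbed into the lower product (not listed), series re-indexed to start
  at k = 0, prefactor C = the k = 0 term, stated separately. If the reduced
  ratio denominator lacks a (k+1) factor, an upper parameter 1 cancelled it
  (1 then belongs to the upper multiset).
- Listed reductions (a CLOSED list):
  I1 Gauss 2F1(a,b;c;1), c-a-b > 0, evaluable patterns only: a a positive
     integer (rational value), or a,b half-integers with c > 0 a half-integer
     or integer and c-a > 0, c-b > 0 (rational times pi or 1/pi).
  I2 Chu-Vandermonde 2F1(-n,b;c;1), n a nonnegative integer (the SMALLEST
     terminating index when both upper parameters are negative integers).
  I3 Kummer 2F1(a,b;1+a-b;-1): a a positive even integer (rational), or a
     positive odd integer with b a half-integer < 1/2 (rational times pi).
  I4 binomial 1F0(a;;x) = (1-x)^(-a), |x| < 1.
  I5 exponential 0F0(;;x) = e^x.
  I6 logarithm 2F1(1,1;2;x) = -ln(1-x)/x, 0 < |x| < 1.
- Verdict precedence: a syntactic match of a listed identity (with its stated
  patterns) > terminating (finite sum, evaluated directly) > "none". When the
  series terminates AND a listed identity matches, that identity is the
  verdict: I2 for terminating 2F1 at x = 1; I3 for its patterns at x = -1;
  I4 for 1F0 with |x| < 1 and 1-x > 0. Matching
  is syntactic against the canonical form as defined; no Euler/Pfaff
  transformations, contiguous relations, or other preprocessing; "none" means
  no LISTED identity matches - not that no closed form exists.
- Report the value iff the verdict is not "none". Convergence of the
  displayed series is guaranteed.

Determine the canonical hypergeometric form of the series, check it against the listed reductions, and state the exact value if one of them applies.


x = -1 here; the reduced form reads 2F1, upper {-\frac{3}{2}, 1}, lower {\frac{7}{2}}, C = \frac{1}{5}. Verdict: Kummer's theorem (I3) applies (x = -1; c = \frac{7}{2} equals 1+a-b for upper {-\frac{3}{2}, 1}: listed pattern). Value: \frac{3}{32} \cdot \pi.

Key step: with t_0 = \frac{1}{5}, roots of the ratio polynomials (C = 1/5) are the negated parameters.
Term ratio: r(k) = -1 * (k-\frac{3}{2}) (k+1) / [(k+\frac{7}{2}) (k+1)] - rational; roots negated = parameters, x = -1, C = \frac{1}{5}.


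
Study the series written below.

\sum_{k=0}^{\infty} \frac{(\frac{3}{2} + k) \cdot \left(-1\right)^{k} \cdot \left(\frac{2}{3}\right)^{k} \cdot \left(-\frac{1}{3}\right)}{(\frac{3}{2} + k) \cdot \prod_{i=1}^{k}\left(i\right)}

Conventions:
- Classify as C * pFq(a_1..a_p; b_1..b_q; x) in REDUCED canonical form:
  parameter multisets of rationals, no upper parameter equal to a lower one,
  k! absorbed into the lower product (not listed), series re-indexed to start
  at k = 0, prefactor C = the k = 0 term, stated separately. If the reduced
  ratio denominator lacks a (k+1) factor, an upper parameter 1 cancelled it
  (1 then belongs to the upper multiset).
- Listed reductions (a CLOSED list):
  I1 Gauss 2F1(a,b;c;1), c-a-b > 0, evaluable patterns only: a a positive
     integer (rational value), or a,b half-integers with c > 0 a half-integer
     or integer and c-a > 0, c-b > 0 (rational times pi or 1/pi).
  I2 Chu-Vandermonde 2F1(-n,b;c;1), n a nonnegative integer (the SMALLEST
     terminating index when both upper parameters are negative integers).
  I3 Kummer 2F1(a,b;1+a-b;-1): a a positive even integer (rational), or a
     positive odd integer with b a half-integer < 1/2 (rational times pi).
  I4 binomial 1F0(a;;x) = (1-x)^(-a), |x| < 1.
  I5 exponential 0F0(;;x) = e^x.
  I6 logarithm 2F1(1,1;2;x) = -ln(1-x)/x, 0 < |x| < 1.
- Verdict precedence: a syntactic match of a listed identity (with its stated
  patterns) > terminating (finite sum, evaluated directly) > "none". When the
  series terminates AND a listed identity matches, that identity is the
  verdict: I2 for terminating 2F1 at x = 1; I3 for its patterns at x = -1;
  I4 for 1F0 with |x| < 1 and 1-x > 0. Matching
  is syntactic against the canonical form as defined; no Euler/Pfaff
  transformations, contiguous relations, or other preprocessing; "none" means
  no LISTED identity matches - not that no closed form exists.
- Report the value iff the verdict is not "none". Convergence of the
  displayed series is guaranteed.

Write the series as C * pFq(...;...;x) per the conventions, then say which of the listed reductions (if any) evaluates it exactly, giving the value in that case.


Canonical form: C = -\frac{1}{3} times 0F0 with upper {-}, lower {-}, x = -\frac{2}{3}. Verdict (x = -\frac{2}{3}): exponential (I5) applies (the 0F0 exponential series at x = -\frac{2}{3}). Hence: \left(-\frac{1}{3}\right) \cdot e^{-\frac{2}{3}}.

Structural cue: t_0 being -\frac{1}{3}, the (-1)^k factor (prefactor -1/3) folds into the argument's sign.
Adjacent-term ratio: r(k) = -\frac{2}{3} * 1 / [(k+1)] - rational; roots negated = parameters, x = -\frac{2}{3}, C = -\frac{1}{3}.


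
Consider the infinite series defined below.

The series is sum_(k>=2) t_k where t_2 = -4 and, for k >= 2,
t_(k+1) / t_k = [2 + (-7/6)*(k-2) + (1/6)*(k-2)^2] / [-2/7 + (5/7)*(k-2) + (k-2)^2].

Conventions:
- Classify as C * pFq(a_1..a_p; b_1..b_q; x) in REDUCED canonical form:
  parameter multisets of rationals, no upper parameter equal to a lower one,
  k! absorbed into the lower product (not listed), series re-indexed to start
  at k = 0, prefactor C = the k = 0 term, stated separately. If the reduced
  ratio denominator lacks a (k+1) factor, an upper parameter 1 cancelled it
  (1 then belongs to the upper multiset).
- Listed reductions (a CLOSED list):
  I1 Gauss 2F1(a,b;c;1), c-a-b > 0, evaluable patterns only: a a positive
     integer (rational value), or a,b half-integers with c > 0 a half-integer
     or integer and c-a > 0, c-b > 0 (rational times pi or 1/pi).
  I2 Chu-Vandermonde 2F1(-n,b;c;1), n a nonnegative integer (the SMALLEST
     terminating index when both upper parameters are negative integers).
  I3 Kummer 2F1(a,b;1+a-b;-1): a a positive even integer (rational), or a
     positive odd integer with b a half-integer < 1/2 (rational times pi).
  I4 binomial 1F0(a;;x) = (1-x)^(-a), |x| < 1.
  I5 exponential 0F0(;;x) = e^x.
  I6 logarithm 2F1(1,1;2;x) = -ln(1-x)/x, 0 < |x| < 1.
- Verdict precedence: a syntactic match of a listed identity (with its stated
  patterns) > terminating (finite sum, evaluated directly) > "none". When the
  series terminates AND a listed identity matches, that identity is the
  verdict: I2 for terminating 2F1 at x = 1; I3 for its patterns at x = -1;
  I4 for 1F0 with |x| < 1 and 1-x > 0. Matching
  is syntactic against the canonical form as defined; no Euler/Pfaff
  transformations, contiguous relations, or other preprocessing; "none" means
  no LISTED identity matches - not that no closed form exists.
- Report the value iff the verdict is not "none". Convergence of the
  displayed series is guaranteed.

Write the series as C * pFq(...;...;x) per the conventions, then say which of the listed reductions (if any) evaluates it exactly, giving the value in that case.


Canonical form: C = -4 times 2F1 with upper {-4, -3}, lower {-2/7}, x = 1/6. Verdict: terminating - upper parameter -3 makes this a finite sum (last index 3), evaluated exactly. Hence: 2423/54.

Structural cue: with t_0 = -4, the expanded ratio factors over Q; prefactor -4, roots give parameters.
Adjacent-term ratio: r(k) = (1/6) * (k-4) (k-3) / [(k-2/7) (k+1)] - rational in k. x = (1/6); t_0 = -4; negate the roots.
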